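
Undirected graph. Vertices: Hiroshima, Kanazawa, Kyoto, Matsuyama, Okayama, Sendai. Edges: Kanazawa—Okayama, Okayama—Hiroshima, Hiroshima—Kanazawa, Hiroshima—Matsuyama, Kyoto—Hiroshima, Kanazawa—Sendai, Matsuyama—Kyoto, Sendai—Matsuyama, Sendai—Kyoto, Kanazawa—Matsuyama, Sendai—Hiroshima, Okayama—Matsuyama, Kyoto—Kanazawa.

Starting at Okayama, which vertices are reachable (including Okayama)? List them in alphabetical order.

Hiroshima, Kanazawa, Kyoto, Matsuyama, Okayama, Sendai

Start at Okayama.
Its neighbours: Hiroshima, Kanazawa, Matsuyama.
Then their neighbours: Kyoto, Sendai.
Every vertex is now reached.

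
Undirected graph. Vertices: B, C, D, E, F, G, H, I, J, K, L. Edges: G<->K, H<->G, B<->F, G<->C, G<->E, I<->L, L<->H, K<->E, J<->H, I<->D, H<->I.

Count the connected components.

From B: component {B, F}.
From C: component {C, D, E, G, H, I, J, K, L}.
That's 2 components.

2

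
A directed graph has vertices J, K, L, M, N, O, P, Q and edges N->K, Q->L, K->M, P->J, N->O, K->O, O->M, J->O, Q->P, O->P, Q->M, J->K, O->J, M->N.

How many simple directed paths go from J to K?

J→K
J→O→M→N→K

2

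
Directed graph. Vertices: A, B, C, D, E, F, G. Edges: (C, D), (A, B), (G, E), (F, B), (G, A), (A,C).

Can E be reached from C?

Explore from C.
Distance 1: reach D.
The search from C is exhausted; no directed path reaches E.

No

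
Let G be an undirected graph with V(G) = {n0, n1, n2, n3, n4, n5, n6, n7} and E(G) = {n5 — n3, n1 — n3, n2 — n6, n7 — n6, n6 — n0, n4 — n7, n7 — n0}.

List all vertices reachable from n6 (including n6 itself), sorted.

Start at n6.
Its neighbours: n0, n2, n7.
Then their neighbours: n4.
Nothing further is reachable.

n0, n2, n4, n6, n7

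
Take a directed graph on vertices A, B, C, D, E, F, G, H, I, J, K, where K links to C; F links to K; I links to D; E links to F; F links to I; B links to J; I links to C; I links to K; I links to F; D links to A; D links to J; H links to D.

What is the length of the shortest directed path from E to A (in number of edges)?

4

Distance 0: E.
Distance 1: F.
Distance 2: I, K.
Distance 3: C, D.
Distance 4: A, J — contains A.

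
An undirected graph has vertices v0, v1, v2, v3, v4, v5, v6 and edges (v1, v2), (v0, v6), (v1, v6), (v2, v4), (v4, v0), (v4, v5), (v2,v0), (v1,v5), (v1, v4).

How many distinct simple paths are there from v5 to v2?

10

v5–v1–v2
v5–v1–v4–v0–v2
v5–v1–v4–v2
v5–v1–v6–v0–v2
v5–v1–v6–v0–v4–v2
v5–v4–v0–v2
v5–v4–v0–v6–v1–v2
v5–v4–v1–v2
v5–v4–v1–v6–v0–v2
v5–v4–v2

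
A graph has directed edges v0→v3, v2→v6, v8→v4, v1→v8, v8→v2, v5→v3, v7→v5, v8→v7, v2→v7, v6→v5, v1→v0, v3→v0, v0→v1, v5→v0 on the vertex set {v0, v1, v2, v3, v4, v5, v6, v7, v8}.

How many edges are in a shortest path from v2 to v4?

6

Distance 0: v2.
Distance 1: v6, v7.
Distance 2: v5.
Distance 3: v0, v3.
Distance 4: v1.
Distance 5: v8.
Distance 6: v4 — contains v4.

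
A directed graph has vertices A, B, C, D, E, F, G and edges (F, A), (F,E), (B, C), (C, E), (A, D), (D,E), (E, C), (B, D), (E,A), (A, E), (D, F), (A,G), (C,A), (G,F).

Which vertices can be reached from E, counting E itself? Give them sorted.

Start at E.
Its neighbours: A, C.
Then their neighbours: D, G.
Then next layer: F.
Nothing further is reachable.

A, C, D, E, F, G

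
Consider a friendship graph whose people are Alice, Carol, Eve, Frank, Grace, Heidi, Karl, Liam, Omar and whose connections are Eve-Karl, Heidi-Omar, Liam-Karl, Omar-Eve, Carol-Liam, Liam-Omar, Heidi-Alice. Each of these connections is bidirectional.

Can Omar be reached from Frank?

Frank has no edges, so nothing is reachable from it.

No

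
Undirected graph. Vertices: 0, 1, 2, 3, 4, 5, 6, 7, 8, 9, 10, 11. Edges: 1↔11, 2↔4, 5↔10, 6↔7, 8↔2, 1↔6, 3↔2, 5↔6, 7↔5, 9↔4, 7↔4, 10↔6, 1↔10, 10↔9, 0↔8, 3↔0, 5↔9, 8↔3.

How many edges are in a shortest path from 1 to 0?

6

Distance 0: 1.
Distance 1: 6, 10, 11.
Distance 2: 5, 7, 9.
Distance 3: 4.
Distance 4: 2.
Distance 5: 3, 8.
Distance 6: 0 — contains 0.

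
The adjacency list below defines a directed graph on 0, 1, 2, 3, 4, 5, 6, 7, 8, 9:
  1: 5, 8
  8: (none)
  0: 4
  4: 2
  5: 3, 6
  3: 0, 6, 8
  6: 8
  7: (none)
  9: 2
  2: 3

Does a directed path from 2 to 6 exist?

Explore from 2.
Distance 1: reach 3.
Distance 2: reach 0, 6, 8.
Found 6.

Yes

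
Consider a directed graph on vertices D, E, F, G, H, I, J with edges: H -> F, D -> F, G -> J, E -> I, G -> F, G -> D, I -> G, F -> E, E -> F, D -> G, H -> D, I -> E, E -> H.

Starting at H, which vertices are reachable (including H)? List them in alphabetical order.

D, E, F, G, H, I, J

Start at H.
Its neighbours: D, F.
Then their neighbours: E, G.
Then next layer: I, J.
Every vertex is now reached.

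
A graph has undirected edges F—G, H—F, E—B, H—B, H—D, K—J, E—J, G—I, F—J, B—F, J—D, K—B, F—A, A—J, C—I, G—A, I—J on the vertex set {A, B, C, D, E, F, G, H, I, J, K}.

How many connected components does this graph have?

1

From A: component {A, B, C, D, E, F, G, H, I, J, K}.
That's 1 component.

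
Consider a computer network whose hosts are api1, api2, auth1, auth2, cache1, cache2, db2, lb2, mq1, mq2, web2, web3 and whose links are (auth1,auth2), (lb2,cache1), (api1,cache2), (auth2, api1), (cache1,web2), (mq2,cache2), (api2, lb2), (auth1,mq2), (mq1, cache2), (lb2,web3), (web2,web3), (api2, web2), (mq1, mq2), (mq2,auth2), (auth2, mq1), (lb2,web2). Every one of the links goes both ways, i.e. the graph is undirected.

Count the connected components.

From api1: component {api1, auth1, auth2, cache2, mq1, mq2}.
From api2: component {api2, cache1, lb2, web2, web3}.
From db2: component {db2}.
That's 3 components.

3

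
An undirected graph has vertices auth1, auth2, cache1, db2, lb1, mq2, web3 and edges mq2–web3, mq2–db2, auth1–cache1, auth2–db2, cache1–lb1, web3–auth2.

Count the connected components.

2

From auth1: component {auth1, cache1, lb1}.
From auth2: component {auth2, db2, mq2, web3}.
That's 2 components.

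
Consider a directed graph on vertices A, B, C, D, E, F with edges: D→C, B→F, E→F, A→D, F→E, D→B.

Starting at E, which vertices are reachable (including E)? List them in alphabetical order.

E, F

Start at E.
Its neighbours: F.
Nothing further is reachable.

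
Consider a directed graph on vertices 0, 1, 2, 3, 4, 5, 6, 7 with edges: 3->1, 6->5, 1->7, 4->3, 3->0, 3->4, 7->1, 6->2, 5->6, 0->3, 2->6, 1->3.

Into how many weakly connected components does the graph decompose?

From 0: component {0, 1, 3, 4, 7}.
From 2: component {2, 5, 6}.
That's 2 components.

2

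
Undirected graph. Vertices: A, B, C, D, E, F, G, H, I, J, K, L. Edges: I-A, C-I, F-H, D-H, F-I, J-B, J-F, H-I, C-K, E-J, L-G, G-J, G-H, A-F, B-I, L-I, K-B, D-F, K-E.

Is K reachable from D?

Yes

Explore from D.
Distance 1: reach F, H.
Distance 2: reach A, G, I, J.
Distance 3: reach B, C, E, L.
Distance 4: reach K.
Found K.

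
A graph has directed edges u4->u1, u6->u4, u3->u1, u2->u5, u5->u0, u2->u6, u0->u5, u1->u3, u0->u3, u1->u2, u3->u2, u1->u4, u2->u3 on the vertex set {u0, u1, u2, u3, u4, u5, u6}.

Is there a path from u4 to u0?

Explore from u4.
Distance 1: reach u1.
Distance 2: reach u2, u3.
Distance 3: reach u5, u6.
Distance 4: reach u0.
Found u0.

Yes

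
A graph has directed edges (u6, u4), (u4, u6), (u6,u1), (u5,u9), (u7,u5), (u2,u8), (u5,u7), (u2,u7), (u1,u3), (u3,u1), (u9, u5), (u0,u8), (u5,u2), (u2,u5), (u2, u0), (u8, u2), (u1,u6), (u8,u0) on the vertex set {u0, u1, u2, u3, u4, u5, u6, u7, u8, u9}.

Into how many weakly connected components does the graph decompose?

From u0: component {u0, u2, u5, u7, u8, u9}.
From u1: component {u1, u3, u4, u6}.
That's 2 components.

2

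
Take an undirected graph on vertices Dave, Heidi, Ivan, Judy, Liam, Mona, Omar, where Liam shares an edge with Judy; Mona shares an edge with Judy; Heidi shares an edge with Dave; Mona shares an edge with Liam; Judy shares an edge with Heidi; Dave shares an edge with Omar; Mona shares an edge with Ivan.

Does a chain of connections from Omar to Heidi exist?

Explore from Omar.
Distance 1: reach Dave.
Distance 2: reach Heidi.
Found Heidi.

Yes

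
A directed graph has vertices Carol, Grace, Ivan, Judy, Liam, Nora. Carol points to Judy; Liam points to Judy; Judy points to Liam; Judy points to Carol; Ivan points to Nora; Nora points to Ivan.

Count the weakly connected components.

3

From Carol: component {Carol, Judy, Liam}.
From Grace: component {Grace}.
From Ivan: component {Ivan, Nora}.
That's 3 components.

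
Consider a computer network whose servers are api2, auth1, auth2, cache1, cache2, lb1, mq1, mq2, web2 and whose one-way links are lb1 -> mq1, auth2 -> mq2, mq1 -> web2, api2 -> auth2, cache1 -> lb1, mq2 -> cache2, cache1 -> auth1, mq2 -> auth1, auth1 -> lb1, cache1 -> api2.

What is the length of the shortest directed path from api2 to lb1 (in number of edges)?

Distance 0: api2.
Distance 1: auth2.
Distance 2: mq2.
Distance 3: auth1, cache2.
Distance 4: lb1 — contains lb1.

4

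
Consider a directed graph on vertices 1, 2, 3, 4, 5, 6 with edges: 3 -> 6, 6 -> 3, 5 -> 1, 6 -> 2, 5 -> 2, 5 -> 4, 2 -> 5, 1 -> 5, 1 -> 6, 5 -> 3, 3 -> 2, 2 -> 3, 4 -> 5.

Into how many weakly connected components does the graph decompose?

From 1: component {1, 2, 3, 4, 5, 6}.
That's 1 component.

1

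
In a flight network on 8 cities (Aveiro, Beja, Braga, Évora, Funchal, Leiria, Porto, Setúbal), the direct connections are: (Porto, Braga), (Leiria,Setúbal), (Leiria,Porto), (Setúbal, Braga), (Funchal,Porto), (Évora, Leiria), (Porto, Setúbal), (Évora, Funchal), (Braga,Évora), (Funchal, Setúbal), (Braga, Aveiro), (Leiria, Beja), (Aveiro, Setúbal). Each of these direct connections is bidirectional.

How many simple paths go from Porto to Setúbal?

Porto–Braga–Aveiro–Setúbal
Porto–Braga–Évora–Funchal–Setúbal
Porto–Braga–Évora–Leiria–Setúbal
Porto–Braga–Setúbal
Porto–Funchal–Évora–Braga–Aveiro–Setúbal
Porto–Funchal–Évora–Braga–Setúbal
Porto–Funchal–Évora–Leiria–Setúbal
Porto–Funchal–Setúbal
Porto–Leiria–Évora–Braga–Aveiro–Setúbal
Porto–Leiria–Évora–Braga–Setúbal
Porto–Leiria–Évora–Funchal–Setúbal
Porto–Leiria–Setúbal
Porto–Setúbal

13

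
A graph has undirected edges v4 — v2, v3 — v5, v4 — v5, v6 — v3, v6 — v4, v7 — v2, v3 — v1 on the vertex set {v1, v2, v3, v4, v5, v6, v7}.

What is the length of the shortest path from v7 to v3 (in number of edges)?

4

Distance 0: v7.
Distance 1: v2.
Distance 2: v4.
Distance 3: v5, v6.
Distance 4: v3 — contains v3.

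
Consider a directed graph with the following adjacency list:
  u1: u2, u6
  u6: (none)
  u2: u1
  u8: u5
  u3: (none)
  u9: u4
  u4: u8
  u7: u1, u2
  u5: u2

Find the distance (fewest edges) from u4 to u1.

Distance 0: u4.
Distance 1: u8.
Distance 2: u5.
Distance 3: u2.
Distance 4: u1 — contains u1.

4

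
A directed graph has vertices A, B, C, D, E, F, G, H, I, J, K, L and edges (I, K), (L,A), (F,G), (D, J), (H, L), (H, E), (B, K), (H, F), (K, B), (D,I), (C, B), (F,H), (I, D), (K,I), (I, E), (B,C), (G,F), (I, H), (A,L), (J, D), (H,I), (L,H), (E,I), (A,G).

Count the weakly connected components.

1

From A: component {A, B, C, D, E, F, G, H, I, J, K, L}.
That's 1 component.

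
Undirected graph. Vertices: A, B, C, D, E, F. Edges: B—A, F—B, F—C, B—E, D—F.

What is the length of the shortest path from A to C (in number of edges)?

3

Distance 0: A.
Distance 1: B.
Distance 2: E, F.
Distance 3: C, D — contains C.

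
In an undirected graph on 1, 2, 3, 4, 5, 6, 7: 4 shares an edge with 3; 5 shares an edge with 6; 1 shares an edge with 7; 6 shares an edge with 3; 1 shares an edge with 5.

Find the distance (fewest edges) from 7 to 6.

Distance 0: 7.
Distance 1: 1.
Distance 2: 5.
Distance 3: 6 — contains 6.

3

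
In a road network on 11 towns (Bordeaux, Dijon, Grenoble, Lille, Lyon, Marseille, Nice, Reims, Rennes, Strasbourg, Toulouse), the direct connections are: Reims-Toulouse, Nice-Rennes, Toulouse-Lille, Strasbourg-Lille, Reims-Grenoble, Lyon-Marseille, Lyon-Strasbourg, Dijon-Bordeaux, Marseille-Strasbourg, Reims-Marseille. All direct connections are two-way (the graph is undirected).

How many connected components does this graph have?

3

From Bordeaux: component {Bordeaux, Dijon}.
From Grenoble: component {Grenoble, Lille, Lyon, Marseille, Reims, Strasbourg, Toulouse}.
From Nice: component {Nice, Rennes}.
That's 3 components.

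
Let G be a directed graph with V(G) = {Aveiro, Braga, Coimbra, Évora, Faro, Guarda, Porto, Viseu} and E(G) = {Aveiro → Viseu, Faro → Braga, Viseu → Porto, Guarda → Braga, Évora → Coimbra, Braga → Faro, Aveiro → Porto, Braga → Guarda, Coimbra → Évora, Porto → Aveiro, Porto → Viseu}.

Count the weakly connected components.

3

From Aveiro: component {Aveiro, Porto, Viseu}.
From Braga: component {Braga, Faro, Guarda}.
From Coimbra: component {Coimbra, Évora}.
That's 3 components.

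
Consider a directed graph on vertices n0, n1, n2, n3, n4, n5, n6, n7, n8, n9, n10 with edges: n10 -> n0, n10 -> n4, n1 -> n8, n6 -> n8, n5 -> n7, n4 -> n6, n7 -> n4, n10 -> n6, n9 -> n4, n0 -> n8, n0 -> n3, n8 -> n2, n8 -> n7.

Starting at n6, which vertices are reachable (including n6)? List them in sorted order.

n2, n4, n6, n7, n8

Start at n6.
Its neighbours: n8.
Then their neighbours: n2, n7.
Then next layer: n4.
Nothing further is reachable.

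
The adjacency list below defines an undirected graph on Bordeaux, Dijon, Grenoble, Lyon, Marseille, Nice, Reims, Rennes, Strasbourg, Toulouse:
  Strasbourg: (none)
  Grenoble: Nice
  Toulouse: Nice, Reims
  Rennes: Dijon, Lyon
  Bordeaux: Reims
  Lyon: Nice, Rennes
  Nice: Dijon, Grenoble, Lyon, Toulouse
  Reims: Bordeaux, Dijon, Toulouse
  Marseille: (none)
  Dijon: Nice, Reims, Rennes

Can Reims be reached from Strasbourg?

Strasbourg has no edges, so nothing is reachable from it.

No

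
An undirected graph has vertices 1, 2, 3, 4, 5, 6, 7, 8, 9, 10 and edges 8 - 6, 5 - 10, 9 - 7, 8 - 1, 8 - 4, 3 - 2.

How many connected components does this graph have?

From 1: component {1, 4, 6, 8}.
From 2: component {2, 3}.
From 5: component {5, 10}.
From 7: component {7, 9}.
That's 4 components.

4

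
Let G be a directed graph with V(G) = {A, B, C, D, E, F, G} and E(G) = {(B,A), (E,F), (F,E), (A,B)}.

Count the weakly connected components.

From A: component {A, B}.
From C: component {C}.
From D: component {D}.
From E: component {E, F}.
From G: component {G}.
That's 5 components.

5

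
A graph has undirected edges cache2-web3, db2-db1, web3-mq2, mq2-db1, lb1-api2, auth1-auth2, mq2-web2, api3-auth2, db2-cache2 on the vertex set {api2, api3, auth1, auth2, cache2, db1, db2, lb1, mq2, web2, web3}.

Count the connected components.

3

From api2: component {api2, lb1}.
From api3: component {api3, auth1, auth2}.
From cache2: component {cache2, db1, db2, mq2, web2, web3}.
That's 3 components.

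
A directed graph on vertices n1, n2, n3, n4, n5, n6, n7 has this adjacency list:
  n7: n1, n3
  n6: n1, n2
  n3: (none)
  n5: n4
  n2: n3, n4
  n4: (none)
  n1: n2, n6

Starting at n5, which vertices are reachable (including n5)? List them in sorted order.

n4, n5

Start at n5.
Its neighbours: n4.
Nothing further is reachable.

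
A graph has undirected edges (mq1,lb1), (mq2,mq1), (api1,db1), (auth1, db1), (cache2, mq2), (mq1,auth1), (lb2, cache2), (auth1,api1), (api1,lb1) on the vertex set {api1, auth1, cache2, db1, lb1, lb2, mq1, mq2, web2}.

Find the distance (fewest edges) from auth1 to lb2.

Distance 0: auth1.
Distance 1: api1, db1, mq1.
Distance 2: lb1, mq2.
Distance 3: cache2.
Distance 4: lb2 — contains lb2.

4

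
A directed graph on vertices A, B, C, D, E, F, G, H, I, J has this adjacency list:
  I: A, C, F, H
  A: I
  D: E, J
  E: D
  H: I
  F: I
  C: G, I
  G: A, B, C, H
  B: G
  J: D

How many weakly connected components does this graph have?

From A: component {A, B, C, F, G, H, I}.
From D: component {D, E, J}.
That's 2 components.

2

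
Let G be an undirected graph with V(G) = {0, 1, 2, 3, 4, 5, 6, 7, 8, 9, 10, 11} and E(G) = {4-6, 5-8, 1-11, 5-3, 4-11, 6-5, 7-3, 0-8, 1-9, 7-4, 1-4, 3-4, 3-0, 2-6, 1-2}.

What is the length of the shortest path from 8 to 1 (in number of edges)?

4

Distance 0: 8.
Distance 1: 0, 5.
Distance 2: 3, 6.
Distance 3: 2, 4, 7.
Distance 4: 1, 11 — contains 1.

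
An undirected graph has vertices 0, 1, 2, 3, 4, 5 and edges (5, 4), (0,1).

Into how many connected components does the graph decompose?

From 0: component {0, 1}.
From 2: component {2}.
From 3: component {3}.
From 4: component {4, 5}.
That's 4 components.

4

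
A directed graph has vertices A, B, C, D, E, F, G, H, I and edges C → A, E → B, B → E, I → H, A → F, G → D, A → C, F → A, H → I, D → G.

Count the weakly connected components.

4

From A: component {A, C, F}.
From B: component {B, E}.
From D: component {D, G}.
From H: component {H, I}.
That's 4 components.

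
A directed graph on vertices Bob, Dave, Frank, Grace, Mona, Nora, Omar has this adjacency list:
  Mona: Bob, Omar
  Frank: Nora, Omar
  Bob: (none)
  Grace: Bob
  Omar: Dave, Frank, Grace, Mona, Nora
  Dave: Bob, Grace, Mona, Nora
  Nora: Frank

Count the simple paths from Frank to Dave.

Frank→Omar→Dave

1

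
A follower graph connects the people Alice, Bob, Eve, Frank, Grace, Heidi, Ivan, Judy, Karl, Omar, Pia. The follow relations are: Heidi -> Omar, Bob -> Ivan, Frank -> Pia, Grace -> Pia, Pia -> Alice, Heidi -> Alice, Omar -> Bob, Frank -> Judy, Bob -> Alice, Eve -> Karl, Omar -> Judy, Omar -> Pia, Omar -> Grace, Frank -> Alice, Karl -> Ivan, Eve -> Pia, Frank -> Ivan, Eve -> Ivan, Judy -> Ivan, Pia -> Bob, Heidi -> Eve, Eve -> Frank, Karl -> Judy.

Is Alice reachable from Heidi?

Explore from Heidi.
Distance 1: reach Alice, Eve, Omar.
Found Alice.

Yes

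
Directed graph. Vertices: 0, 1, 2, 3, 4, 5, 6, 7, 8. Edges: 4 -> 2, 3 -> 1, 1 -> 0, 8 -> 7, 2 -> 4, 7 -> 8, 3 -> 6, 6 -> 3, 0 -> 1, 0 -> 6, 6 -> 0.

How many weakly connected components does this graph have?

From 0: component {0, 1, 3, 6}.
From 2: component {2, 4}.
From 5: component {5}.
From 7: component {7, 8}.
That's 4 components.

4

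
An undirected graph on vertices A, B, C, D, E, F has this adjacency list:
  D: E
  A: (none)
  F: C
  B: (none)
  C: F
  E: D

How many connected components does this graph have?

From A: component {A}.
From B: component {B}.
From C: component {C, F}.
From D: component {D, E}.
That's 4 components.

4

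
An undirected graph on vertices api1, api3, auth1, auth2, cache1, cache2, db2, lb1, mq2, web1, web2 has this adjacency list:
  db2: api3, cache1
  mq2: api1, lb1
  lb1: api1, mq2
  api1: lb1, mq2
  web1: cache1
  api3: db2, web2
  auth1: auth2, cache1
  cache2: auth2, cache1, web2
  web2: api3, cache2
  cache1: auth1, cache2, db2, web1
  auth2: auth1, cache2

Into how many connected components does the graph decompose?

2

From api1: component {api1, lb1, mq2}.
From api3: component {api3, auth1, auth2, cache1, cache2, db2, web1, web2}.
That's 2 components.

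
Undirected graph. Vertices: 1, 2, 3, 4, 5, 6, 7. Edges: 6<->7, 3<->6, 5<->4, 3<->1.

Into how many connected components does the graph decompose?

From 1: component {1, 3, 6, 7}.
From 2: component {2}.
From 4: component {4, 5}.
That's 3 components.

3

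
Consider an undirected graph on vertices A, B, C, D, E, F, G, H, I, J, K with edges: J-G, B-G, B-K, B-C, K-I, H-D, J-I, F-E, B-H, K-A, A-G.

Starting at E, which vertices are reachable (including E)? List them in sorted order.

E, F

Start at E.
Its neighbours: F.
Nothing further is reachable.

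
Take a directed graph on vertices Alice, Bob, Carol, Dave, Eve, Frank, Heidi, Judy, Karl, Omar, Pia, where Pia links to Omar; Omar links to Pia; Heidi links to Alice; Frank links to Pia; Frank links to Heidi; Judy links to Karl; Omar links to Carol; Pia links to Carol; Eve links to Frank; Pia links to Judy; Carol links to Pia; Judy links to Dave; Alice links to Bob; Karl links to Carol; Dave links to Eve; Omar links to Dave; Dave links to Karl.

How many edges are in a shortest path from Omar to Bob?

Distance 0: Omar.
Distance 1: Carol, Dave, Pia.
Distance 2: Eve, Judy, Karl.
Distance 3: Frank.
Distance 4: Heidi.
Distance 5: Alice.
Distance 6: Bob — contains Bob.

6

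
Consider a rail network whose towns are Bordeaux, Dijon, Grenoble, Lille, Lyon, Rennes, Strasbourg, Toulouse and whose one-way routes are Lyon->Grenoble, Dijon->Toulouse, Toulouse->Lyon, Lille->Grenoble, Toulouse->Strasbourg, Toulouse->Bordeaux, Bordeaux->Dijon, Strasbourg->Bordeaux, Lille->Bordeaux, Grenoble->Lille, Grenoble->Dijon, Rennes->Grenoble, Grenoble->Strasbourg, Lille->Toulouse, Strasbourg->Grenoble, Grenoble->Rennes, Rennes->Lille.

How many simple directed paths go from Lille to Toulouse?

4

Lille→Bordeaux→Dijon→Toulouse
Lille→Grenoble→Dijon→Toulouse
Lille→Grenoble→Strasbourg→Bordeaux→Dijon→Toulouse
Lille→Toulouse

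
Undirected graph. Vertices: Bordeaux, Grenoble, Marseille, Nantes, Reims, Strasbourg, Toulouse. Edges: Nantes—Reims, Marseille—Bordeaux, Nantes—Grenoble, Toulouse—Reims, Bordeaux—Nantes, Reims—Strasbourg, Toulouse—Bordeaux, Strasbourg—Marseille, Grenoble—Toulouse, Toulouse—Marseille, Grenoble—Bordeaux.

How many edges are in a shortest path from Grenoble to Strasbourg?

Distance 0: Grenoble.
Distance 1: Bordeaux, Nantes, Toulouse.
Distance 2: Marseille, Reims.
Distance 3: Strasbourg — contains Strasbourg.

3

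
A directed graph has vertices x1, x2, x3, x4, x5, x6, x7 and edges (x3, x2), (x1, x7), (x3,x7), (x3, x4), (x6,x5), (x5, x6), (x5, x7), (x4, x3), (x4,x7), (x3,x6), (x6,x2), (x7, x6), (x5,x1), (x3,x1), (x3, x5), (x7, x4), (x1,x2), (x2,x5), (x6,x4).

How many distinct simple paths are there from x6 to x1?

7

x6→x2→x5→x1
x6→x2→x5→x7→x4→x3→x1
x6→x4→x3→x1
x6→x4→x3→x2→x5→x1
x6→x4→x3→x5→x1
x6→x5→x1
x6→x5→x7→x4→x3→x1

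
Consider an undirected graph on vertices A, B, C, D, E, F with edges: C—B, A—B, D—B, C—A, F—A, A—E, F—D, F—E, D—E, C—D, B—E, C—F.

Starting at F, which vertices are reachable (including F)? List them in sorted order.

A, B, C, D, E, F

Start at F.
Its neighbours: A, C, D, E.
Then their neighbours: B.
Every vertex is now reached.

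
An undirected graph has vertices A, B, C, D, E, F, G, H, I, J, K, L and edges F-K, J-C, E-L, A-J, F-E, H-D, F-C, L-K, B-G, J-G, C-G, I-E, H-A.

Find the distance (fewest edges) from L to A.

Distance 0: L.
Distance 1: E, K.
Distance 2: F, I.
Distance 3: C.
Distance 4: G, J.
Distance 5: A, B — contains A.

5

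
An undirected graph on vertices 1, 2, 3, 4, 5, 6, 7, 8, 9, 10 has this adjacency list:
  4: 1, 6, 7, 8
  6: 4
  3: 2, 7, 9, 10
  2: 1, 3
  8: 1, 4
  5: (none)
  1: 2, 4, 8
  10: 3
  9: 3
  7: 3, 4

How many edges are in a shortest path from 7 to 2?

Distance 0: 7.
Distance 1: 3, 4.
Distance 2: 1, 2, 6, 8, 9, 10 — contains 2.

2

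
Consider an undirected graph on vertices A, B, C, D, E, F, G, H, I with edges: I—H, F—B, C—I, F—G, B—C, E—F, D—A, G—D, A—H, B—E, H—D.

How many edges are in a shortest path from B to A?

Distance 0: B.
Distance 1: C, E, F.
Distance 2: G, I.
Distance 3: D, H.
Distance 4: A — contains A.

4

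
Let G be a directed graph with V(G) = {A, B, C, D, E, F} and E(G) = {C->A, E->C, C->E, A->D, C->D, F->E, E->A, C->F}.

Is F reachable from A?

Explore from A.
Distance 1: reach D.
The search from A is exhausted; no directed path reaches F.

No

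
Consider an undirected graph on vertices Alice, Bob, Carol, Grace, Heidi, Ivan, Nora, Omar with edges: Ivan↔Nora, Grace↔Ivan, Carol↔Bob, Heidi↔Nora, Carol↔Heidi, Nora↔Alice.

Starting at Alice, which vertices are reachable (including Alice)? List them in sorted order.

Start at Alice.
Its neighbours: Nora.
Then their neighbours: Heidi, Ivan.
Then next layer: Carol, Grace.
Then next layer: Bob.
Nothing further is reachable.

Alice, Bob, Carol, Grace, Heidi, Ivan, Nora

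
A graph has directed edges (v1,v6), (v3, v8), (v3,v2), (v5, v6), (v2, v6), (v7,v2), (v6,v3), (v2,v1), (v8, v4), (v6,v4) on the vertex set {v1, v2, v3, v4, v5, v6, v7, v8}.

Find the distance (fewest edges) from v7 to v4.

3

Distance 0: v7.
Distance 1: v2.
Distance 2: v1, v6.
Distance 3: v3, v4 — contains v4.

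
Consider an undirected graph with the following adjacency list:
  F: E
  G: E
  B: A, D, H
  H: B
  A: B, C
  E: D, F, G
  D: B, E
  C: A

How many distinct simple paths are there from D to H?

1

D–B–H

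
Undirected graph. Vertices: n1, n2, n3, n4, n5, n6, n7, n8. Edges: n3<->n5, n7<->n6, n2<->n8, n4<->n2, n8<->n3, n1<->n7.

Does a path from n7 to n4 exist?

No

Explore from n7.
Distance 1: reach n1, n6.
The search is exhausted without reaching n4; it lies in a different component.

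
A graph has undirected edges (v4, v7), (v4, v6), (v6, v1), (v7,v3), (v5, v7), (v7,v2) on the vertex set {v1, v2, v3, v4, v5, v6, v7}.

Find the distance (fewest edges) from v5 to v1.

4

Distance 0: v5.
Distance 1: v7.
Distance 2: v2, v3, v4.
Distance 3: v6.
Distance 4: v1 — contains v1.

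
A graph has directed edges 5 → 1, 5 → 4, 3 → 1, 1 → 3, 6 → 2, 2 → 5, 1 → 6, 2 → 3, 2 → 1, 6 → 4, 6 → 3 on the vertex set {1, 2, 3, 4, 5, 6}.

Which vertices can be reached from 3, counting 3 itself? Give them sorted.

1, 2, 3, 4, 5, 6

Start at 3.
Its neighbours: 1.
Then their neighbours: 6.
Then next layer: 2, 4.
Then next layer: 5.
Every vertex is now reached.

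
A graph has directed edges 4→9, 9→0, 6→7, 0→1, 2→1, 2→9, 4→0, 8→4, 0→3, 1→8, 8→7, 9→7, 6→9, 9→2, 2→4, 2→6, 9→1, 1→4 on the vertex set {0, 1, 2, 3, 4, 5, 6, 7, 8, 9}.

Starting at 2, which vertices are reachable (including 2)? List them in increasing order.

Start at 2.
Its neighbours: 1, 4, 6, 9.
Then their neighbours: 0, 7, 8.
Then next layer: 3.
Nothing further is reachable.

0, 1, 2, 3, 4, 6, 7, 8, 9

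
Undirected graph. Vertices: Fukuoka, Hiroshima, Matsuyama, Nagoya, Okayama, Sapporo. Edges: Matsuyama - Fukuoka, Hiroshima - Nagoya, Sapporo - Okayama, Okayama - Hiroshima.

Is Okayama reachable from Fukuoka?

No

Explore from Fukuoka.
Distance 1: reach Matsuyama.
The search is exhausted without reaching Okayama; it lies in a different component.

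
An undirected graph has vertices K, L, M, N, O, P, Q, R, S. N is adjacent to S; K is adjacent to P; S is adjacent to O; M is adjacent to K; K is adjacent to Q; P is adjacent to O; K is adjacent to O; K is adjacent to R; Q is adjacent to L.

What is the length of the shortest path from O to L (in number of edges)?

3

Distance 0: O.
Distance 1: K, P, S.
Distance 2: M, N, Q, R.
Distance 3: L — contains L.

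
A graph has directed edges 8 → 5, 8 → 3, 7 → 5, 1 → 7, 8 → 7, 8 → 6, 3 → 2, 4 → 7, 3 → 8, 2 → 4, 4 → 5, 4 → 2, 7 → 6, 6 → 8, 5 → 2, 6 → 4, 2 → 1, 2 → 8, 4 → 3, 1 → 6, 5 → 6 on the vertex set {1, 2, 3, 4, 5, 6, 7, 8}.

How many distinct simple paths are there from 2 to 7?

10

2→1→6→4→3→8→7
2→1→6→4→7
2→1→6→8→7
2→1→7
2→4→3→8→7
2→4→5→6→8→7
2→4→7
2→8→5→6→4→7
2→8→6→4→7
2→8→7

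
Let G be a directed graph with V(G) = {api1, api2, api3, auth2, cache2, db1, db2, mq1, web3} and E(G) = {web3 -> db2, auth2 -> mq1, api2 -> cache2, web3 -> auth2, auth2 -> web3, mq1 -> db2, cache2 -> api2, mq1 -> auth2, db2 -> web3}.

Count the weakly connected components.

From api1: component {api1}.
From api2: component {api2, cache2}.
From api3: component {api3}.
From auth2: component {auth2, db2, mq1, web3}.
From db1: component {db1}.
That's 5 components.

5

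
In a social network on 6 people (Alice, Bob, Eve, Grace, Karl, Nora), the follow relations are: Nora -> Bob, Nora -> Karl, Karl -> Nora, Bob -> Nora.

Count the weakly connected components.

From Alice: component {Alice}.
From Bob: component {Bob, Karl, Nora}.
From Eve: component {Eve}.
From Grace: component {Grace}.
That's 4 components.

4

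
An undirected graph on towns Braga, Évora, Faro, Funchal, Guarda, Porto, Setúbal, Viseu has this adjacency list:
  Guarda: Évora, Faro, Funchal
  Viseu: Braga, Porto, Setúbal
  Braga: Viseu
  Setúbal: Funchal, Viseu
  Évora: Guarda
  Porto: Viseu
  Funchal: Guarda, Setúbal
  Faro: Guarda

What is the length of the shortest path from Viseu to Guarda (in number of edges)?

3

Distance 0: Viseu.
Distance 1: Braga, Porto, Setúbal.
Distance 2: Funchal.
Distance 3: Guarda — contains Guarda.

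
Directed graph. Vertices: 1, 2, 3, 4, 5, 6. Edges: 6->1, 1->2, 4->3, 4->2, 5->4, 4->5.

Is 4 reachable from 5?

Yes

Explore from 5.
Distance 1: reach 4.
Found 4.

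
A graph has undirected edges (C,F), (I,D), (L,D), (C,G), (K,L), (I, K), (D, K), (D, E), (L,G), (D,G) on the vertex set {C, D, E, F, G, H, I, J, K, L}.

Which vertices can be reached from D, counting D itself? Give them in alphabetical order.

C, D, E, F, G, I, K, L

Start at D.
Its neighbours: E, G, I, K, L.
Then their neighbours: C.
Then next layer: F.
Nothing further is reachable.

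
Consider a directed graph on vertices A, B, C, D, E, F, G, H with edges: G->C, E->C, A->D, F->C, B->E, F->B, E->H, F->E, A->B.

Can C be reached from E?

Explore from E.
Distance 1: reach C, H.
Found C.

Yes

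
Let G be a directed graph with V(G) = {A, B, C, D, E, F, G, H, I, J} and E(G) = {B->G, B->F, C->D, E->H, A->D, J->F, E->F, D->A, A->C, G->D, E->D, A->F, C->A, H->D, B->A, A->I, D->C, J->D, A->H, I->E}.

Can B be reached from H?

Explore from H.
Distance 1: reach D.
Distance 2: reach A, C.
Distance 3: reach F, I.
Distance 4: reach E.
The search from H is exhausted; no directed path reaches B.

No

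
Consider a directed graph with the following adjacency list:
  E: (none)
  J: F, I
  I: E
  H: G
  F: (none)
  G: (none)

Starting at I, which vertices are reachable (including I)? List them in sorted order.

E, I

Start at I.
Its neighbours: E.
Nothing further is reachable.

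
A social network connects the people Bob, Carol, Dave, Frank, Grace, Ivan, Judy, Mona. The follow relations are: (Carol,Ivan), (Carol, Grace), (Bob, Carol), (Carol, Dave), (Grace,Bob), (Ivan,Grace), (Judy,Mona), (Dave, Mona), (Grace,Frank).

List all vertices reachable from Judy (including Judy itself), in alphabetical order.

Judy, Mona

Start at Judy.
Its neighbours: Mona.
Nothing further is reachable.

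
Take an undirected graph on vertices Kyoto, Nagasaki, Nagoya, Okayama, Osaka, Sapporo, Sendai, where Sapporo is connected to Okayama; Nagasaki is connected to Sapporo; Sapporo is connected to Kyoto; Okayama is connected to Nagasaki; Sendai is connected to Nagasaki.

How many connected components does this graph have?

3

From Kyoto: component {Kyoto, Nagasaki, Okayama, Sapporo, Sendai}.
From Nagoya: component {Nagoya}.
From Osaka: component {Osaka}.
That's 3 components.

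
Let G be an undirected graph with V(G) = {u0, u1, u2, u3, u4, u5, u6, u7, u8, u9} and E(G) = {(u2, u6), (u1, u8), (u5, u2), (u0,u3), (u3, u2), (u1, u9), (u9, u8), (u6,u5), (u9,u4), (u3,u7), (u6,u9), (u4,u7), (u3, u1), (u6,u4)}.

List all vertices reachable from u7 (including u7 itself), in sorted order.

Start at u7.
Its neighbours: u3, u4.
Then their neighbours: u0, u1, u2, u6, u9.
Then next layer: u5, u8.
Every vertex is now reached.

u0, u1, u2, u3, u4, u5, u6, u7, u8, u9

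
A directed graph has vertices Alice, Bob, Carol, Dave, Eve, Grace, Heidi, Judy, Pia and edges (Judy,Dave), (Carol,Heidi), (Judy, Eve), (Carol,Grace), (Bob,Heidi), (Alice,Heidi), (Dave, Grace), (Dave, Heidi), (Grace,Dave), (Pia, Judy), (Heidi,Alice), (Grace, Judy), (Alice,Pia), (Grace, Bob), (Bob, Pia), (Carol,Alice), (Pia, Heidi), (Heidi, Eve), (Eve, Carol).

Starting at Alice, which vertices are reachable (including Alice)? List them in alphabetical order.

Alice, Bob, Carol, Dave, Eve, Grace, Heidi, Judy, Pia

Start at Alice.
Its neighbours: Heidi, Pia.
Then their neighbours: Eve, Judy.
Then next layer: Carol, Dave.
Then next layer: Grace.
Then next layer: Bob.
Every vertex is now reached.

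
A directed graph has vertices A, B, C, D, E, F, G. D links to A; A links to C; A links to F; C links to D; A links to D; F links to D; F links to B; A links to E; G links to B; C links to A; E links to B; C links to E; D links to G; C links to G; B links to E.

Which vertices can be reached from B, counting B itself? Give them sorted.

B, E

Start at B.
Its neighbours: E.
Nothing further is reachable.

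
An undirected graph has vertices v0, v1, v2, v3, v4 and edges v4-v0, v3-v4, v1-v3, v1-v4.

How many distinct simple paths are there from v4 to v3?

v4–v1–v3
v4–v3

2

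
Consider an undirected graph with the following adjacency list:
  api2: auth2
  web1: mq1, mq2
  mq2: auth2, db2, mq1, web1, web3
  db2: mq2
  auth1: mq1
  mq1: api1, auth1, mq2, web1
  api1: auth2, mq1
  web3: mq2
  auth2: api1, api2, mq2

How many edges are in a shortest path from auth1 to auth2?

3

Distance 0: auth1.
Distance 1: mq1.
Distance 2: api1, mq2, web1.
Distance 3: auth2, db2, web3 — contains auth2.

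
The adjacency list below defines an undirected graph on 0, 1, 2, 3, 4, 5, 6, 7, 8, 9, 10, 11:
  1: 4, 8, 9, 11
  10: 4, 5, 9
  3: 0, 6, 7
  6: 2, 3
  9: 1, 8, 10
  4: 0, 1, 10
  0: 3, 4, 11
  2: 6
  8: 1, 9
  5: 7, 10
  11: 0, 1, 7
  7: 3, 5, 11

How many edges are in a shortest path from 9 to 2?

Distance 0: 9.
Distance 1: 1, 8, 10.
Distance 2: 4, 5, 11.
Distance 3: 0, 7.
Distance 4: 3.
Distance 5: 6.
Distance 6: 2 — contains 2.

6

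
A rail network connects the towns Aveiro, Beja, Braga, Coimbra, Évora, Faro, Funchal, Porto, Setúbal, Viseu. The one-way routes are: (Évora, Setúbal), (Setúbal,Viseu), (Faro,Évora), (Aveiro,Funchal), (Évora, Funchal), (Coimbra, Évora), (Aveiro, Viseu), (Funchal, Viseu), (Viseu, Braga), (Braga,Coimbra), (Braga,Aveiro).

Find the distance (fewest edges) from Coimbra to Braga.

Distance 0: Coimbra.
Distance 1: Évora.
Distance 2: Funchal, Setúbal.
Distance 3: Viseu.
Distance 4: Braga — contains Braga.

4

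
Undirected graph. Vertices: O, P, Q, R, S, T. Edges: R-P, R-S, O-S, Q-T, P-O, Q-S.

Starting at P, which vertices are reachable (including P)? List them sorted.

Start at P.
Its neighbours: O, R.
Then their neighbours: S.
Then next layer: Q.
Then next layer: T.
Every vertex is now reached.

O, P, Q, R, S, T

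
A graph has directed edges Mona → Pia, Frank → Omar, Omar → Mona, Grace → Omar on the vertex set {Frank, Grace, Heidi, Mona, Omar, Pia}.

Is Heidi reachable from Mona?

Explore from Mona.
Distance 1: reach Pia.
The search from Mona is exhausted; no directed path reaches Heidi.

No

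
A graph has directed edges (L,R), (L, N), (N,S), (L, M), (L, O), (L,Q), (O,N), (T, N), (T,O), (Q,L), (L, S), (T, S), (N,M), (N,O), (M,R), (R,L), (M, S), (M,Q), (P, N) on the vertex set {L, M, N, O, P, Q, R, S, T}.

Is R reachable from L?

Explore from L.
Distance 1: reach M, N, O, Q, R, S.
Found R.

Yes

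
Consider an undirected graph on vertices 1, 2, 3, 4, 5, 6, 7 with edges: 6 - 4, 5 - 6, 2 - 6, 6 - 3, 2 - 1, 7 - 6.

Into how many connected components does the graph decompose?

1

From 1: component {1, 2, 3, 4, 5, 6, 7}.
That's 1 component.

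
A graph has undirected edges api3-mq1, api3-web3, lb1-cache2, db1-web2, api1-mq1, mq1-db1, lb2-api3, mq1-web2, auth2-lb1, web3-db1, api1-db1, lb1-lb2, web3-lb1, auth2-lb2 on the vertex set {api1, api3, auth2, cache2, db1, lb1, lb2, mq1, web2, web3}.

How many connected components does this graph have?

From api1: component {api1, api3, auth2, cache2, db1, lb1, lb2, mq1, web2, web3}.
That's 1 component.

1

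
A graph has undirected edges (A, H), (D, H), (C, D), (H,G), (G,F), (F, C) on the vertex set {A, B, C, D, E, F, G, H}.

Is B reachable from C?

Explore from C.
Distance 1: reach D, F.
Distance 2: reach G, H.
Distance 3: reach A.
The search is exhausted without reaching B; it lies in a different component.

No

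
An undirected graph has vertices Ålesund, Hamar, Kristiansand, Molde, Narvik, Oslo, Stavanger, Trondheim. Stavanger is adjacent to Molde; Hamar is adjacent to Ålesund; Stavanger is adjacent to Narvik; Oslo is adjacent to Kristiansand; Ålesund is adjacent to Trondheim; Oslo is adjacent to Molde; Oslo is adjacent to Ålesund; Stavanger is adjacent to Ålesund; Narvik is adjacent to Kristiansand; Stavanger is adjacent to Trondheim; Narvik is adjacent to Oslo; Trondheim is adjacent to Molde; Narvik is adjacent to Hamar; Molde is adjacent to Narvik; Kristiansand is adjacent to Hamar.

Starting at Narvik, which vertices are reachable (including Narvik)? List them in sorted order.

Start at Narvik.
Its neighbours: Hamar, Kristiansand, Molde, Oslo, Stavanger.
Then their neighbours: Ålesund, Trondheim.
Every vertex is now reached.

Ålesund, Hamar, Kristiansand, Molde, Narvik, Oslo, Stavanger, Trondheim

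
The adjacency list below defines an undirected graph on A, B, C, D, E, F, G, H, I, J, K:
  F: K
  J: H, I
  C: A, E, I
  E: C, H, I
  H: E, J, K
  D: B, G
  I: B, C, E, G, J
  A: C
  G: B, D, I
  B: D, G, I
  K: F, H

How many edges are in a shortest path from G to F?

5

Distance 0: G.
Distance 1: B, D, I.
Distance 2: C, E, J.
Distance 3: A, H.
Distance 4: K.
Distance 5: F — contains F.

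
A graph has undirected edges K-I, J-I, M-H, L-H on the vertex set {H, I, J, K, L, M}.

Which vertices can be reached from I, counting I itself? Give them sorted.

Start at I.
Its neighbours: J, K.
Nothing further is reachable.

I, J, K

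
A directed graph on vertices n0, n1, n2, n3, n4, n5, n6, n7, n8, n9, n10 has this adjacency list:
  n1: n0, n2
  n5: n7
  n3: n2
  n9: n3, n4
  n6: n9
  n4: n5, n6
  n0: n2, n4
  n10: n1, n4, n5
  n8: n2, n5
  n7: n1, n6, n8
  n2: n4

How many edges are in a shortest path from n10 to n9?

Distance 0: n10.
Distance 1: n1, n4, n5.
Distance 2: n0, n2, n6, n7.
Distance 3: n8, n9 — contains n9.

3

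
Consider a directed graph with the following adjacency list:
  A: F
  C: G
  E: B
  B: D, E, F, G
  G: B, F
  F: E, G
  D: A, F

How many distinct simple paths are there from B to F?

B→D→A→F
B→D→F
B→F
B→G→F

4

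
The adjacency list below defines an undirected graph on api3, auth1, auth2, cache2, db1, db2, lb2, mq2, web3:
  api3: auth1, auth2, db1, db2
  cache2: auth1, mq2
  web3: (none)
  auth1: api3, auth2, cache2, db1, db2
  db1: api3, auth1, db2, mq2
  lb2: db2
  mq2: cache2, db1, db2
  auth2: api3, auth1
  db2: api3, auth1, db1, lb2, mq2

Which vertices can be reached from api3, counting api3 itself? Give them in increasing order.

Start at api3.
Its neighbours: auth1, auth2, db1, db2.
Then their neighbours: cache2, lb2, mq2.
Nothing further is reachable.

api3, auth1, auth2, cache2, db1, db2, lb2, mq2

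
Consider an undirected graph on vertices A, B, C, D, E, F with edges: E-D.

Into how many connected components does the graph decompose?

From A: component {A}.
From B: component {B}.
From C: component {C}.
From D: component {D, E}.
From F: component {F}.
That's 5 components.

5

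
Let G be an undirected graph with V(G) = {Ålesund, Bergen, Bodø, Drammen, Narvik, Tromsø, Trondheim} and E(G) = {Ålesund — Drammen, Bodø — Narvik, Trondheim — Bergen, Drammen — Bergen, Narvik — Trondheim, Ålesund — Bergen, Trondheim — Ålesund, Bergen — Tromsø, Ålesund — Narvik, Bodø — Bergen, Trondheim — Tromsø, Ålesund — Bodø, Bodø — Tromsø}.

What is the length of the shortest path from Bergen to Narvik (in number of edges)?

Distance 0: Bergen.
Distance 1: Ålesund, Bodø, Drammen, Tromsø, Trondheim.
Distance 2: Narvik — contains Narvik.

2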